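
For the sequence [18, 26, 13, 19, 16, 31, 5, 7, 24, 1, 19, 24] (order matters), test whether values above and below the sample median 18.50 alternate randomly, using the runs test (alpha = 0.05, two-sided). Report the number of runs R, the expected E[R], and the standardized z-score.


Step 1: Compute median = 18.50; label A = above, B = below.
Labels in order: BABABABBABAA  (n_A = 6, n_B = 6)
Step 2: Count runs R = 10.
Step 3: Under H0 (random ordering), E[R] = 2*n_A*n_B/(n_A+n_B) + 1 = 2*6*6/12 + 1 = 7.0000.
        Var[R] = 2*n_A*n_B*(2*n_A*n_B - n_A - n_B) / ((n_A+n_B)^2 * (n_A+n_B-1)) = 4320/1584 = 2.7273.
        SD[R] = 1.6514.
Step 4: Continuity-corrected z = (R - 0.5 - E[R]) / SD[R] = (10 - 0.5 - 7.0000) / 1.6514 = 1.5138.
Step 5: Two-sided p-value via normal approximation = 2*(1 - Phi(|z|)) = 0.130070.
Step 6: alpha = 0.05. fail to reject H0.

R = 10, z = 1.5138, p = 0.130070, fail to reject H0.


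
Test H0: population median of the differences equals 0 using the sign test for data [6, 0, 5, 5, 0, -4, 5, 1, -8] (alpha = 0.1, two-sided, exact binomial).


Step 1: Discard zero differences. Original n = 9; n_eff = number of nonzero differences = 7.
Nonzero differences (with sign): +6, +5, +5, -4, +5, +1, -8
Step 2: Count signs: positive = 5, negative = 2.
Step 3: Under H0: P(positive) = 0.5, so the number of positives S ~ Bin(7, 0.5).
Step 4: Two-sided exact p-value = sum of Bin(7,0.5) probabilities at or below the observed probability = 0.453125.
Step 5: alpha = 0.1. fail to reject H0.

n_eff = 7, pos = 5, neg = 2, p = 0.453125, fail to reject H0.


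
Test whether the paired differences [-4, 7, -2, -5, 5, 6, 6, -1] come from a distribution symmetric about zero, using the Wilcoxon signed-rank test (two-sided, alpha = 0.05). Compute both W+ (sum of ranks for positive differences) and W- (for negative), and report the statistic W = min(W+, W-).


Step 1: Drop any zero differences (none here) and take |d_i|.
|d| = [4, 7, 2, 5, 5, 6, 6, 1]
Step 2: Midrank |d_i| (ties get averaged ranks).
ranks: |4|->3, |7|->8, |2|->2, |5|->4.5, |5|->4.5, |6|->6.5, |6|->6.5, |1|->1
Step 3: Attach original signs; sum ranks with positive sign and with negative sign.
W+ = 8 + 4.5 + 6.5 + 6.5 = 25.5
W- = 3 + 2 + 4.5 + 1 = 10.5
(Check: W+ + W- = 36 should equal n(n+1)/2 = 36.)
Step 4: Test statistic W = min(W+, W-) = 10.5.
Step 5: Ties in |d|, so use the tie-corrected normal approximation.
        E[W] = n(n+1)/4 = 8*9/4 = 18.
        Tie groups: |d|=5 (t=2), |d|=6 (t=2); sum(t^3 - t) = 12.
        Var[W] = n(n+1)(2n+1)/24 - sum(t^3-t)/48 = 1224/24 - 12/48 = 50.75.
        z = (W - E[W]) / sqrt(Var[W]) = (10.5 - 18) / 7.1239 = -1.0528.
        Two-sided p = 2*Phi(z) = 0.292436.
Step 6: alpha = 0.05. fail to reject H0.

W+ = 25.5, W- = 10.5, W = min = 10.5, p = 0.292436, fail to reject H0.


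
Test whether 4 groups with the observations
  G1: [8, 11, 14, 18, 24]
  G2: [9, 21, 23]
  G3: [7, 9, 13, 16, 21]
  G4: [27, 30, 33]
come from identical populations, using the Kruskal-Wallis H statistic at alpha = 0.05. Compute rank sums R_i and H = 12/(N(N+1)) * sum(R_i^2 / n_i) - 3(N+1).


Step 1: Combine all N = 16 observations and assign midranks.
sorted (value, group, rank): (7,G3,1), (8,G1,2), (9,G2,3.5), (9,G3,3.5), (11,G1,5), (13,G3,6), (14,G1,7), (16,G3,8), (18,G1,9), (21,G2,10.5), (21,G3,10.5), (23,G2,12), (24,G1,13), (27,G4,14), (30,G4,15), (33,G4,16)
Step 2: Sum ranks within each group.
R_1 = 36 (n_1 = 5)
R_2 = 26 (n_2 = 3)
R_3 = 29 (n_3 = 5)
R_4 = 45 (n_4 = 3)
Step 3: H = 12/(N(N+1)) * sum(R_i^2/n_i) - 3(N+1)
     = 12/(16*17) * (36^2/5 + 26^2/3 + 29^2/5 + 45^2/3) - 3*17
     = 0.044118 * 1327.73 - 51
     = 7.576471.
Step 4: Ties present; correction factor C = 1 - 12/(16^3 - 16) = 0.997059. Corrected H = 7.576471 / 0.997059 = 7.598820.
Step 5: Under H0, H ~ chi^2(3); p-value = 0.055073.
Step 6: alpha = 0.05. fail to reject H0.

H = 7.5988, df = 3, p = 0.055073, fail to reject H0.


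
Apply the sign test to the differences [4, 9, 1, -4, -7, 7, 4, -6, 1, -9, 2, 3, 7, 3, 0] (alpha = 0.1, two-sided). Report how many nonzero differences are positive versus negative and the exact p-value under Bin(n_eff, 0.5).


Step 1: Discard zero differences. Original n = 15; n_eff = number of nonzero differences = 14.
Nonzero differences (with sign): +4, +9, +1, -4, -7, +7, +4, -6, +1, -9, +2, +3, +7, +3
Step 2: Count signs: positive = 10, negative = 4.
Step 3: Under H0: P(positive) = 0.5, so the number of positives S ~ Bin(14, 0.5).
Step 4: Two-sided exact p-value = sum of Bin(14,0.5) probabilities at or below the observed probability = 0.179565.
Step 5: alpha = 0.1. fail to reject H0.

n_eff = 14, pos = 10, neg = 4, p = 0.179565, fail to reject H0.


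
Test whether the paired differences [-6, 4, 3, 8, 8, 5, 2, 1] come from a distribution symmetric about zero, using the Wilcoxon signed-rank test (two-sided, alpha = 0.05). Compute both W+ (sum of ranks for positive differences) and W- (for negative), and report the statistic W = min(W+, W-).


Step 1: Drop any zero differences (none here) and take |d_i|.
|d| = [6, 4, 3, 8, 8, 5, 2, 1]
Step 2: Midrank |d_i| (ties get averaged ranks).
ranks: |6|->6, |4|->4, |3|->3, |8|->7.5, |8|->7.5, |5|->5, |2|->2, |1|->1
Step 3: Attach original signs; sum ranks with positive sign and with negative sign.
W+ = 4 + 3 + 7.5 + 7.5 + 5 + 2 + 1 = 30
W- = 6 = 6
(Check: W+ + W- = 36 should equal n(n+1)/2 = 36.)
Step 4: Test statistic W = min(W+, W-) = 6.
Step 5: Ties in |d|, so use the tie-corrected normal approximation.
        E[W] = n(n+1)/4 = 8*9/4 = 18.
        Tie groups: |d|=8 (t=2); sum(t^3 - t) = 6.
        Var[W] = n(n+1)(2n+1)/24 - sum(t^3-t)/48 = 1224/24 - 6/48 = 50.875.
        z = (W - E[W]) / sqrt(Var[W]) = (6 - 18) / 7.1327 = -1.6824.
        Two-sided p = 2*Phi(z) = 0.092491.
Step 6: alpha = 0.05. fail to reject H0.

W+ = 30, W- = 6, W = min = 6, p = 0.092491, fail to reject H0.


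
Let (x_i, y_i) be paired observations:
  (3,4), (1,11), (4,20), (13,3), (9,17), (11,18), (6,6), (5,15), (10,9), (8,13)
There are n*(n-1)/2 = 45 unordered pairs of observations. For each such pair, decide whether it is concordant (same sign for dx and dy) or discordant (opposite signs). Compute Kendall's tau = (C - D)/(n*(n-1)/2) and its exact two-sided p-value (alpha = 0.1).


Step 1: Enumerate the 45 unordered pairs (i,j) with i<j and classify each by sign(x_j-x_i) * sign(y_j-y_i).
  (1,2):dx=-2,dy=+7->D; (1,3):dx=+1,dy=+16->C; (1,4):dx=+10,dy=-1->D; (1,5):dx=+6,dy=+13->C
  (1,6):dx=+8,dy=+14->C; (1,7):dx=+3,dy=+2->C; (1,8):dx=+2,dy=+11->C; (1,9):dx=+7,dy=+5->C
  (1,10):dx=+5,dy=+9->C; (2,3):dx=+3,dy=+9->C; (2,4):dx=+12,dy=-8->D; (2,5):dx=+8,dy=+6->C
  (2,6):dx=+10,dy=+7->C; (2,7):dx=+5,dy=-5->D; (2,8):dx=+4,dy=+4->C; (2,9):dx=+9,dy=-2->D
  (2,10):dx=+7,dy=+2->C; (3,4):dx=+9,dy=-17->D; (3,5):dx=+5,dy=-3->D; (3,6):dx=+7,dy=-2->D
  (3,7):dx=+2,dy=-14->D; (3,8):dx=+1,dy=-5->D; (3,9):dx=+6,dy=-11->D; (3,10):dx=+4,dy=-7->D
  (4,5):dx=-4,dy=+14->D; (4,6):dx=-2,dy=+15->D; (4,7):dx=-7,dy=+3->D; (4,8):dx=-8,dy=+12->D
  (4,9):dx=-3,dy=+6->D; (4,10):dx=-5,dy=+10->D; (5,6):dx=+2,dy=+1->C; (5,7):dx=-3,dy=-11->C
  (5,8):dx=-4,dy=-2->C; (5,9):dx=+1,dy=-8->D; (5,10):dx=-1,dy=-4->C; (6,7):dx=-5,dy=-12->C
  (6,8):dx=-6,dy=-3->C; (6,9):dx=-1,dy=-9->C; (6,10):dx=-3,dy=-5->C; (7,8):dx=-1,dy=+9->D
  (7,9):dx=+4,dy=+3->C; (7,10):dx=+2,dy=+7->C; (8,9):dx=+5,dy=-6->D; (8,10):dx=+3,dy=-2->D
  (9,10):dx=-2,dy=+4->D
Step 2: C = 22, D = 23, total pairs = 45.
Step 3: tau = (C - D)/(n(n-1)/2) = (22 - 23)/45 = -0.022222.
Step 4: Exact two-sided p-value (enumerate n! = 3628800 permutations of y under H0): p = 1.000000.
Step 5: alpha = 0.1. fail to reject H0.

tau_b = -0.0222 (C=22, D=23), p = 1.000000, fail to reject H0.


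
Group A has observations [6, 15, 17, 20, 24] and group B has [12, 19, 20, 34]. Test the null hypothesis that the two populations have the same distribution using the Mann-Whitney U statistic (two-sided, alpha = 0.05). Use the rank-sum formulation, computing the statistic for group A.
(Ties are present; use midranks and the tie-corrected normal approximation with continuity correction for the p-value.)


Step 1: Combine and sort all 9 observations; assign midranks.
sorted (value, group): (6,X), (12,Y), (15,X), (17,X), (19,Y), (20,X), (20,Y), (24,X), (34,Y)
ranks: 6->1, 12->2, 15->3, 17->4, 19->5, 20->6.5, 20->6.5, 24->8, 34->9
Step 2: Rank sum for X: R1 = 1 + 3 + 4 + 6.5 + 8 = 22.5.
Step 3: U_X = R1 - n1(n1+1)/2 = 22.5 - 5*6/2 = 22.5 - 15 = 7.5.
       U_Y = n1*n2 - U_X = 20 - 7.5 = 12.5.
Step 4: Ties are present, so use the tie-corrected normal approximation (with continuity correction) for the p-value.
Step 5: p-value = 0.622753; compare to alpha = 0.05. fail to reject H0.

U_X = 7.5, p = 0.622753, fail to reject H0 at alpha = 0.05.


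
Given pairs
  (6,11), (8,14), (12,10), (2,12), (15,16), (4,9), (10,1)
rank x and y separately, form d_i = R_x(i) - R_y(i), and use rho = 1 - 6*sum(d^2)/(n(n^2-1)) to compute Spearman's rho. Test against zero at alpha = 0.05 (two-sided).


Step 1: Rank x and y separately (midranks; no ties here).
rank(x): 6->3, 8->4, 12->6, 2->1, 15->7, 4->2, 10->5
rank(y): 11->4, 14->6, 10->3, 12->5, 16->7, 9->2, 1->1
Step 2: d_i = R_x(i) - R_y(i); compute d_i^2.
  (3-4)^2=1, (4-6)^2=4, (6-3)^2=9, (1-5)^2=16, (7-7)^2=0, (2-2)^2=0, (5-1)^2=16
sum(d^2) = 46.
Step 3: rho = 1 - 6*46 / (7*(7^2 - 1)) = 1 - 276/336 = 0.178571.
Step 4: Under H0, t = rho * sqrt((n-2)/(1-rho^2)) = 0.4058 ~ t(5).
Step 5: Two-sided p-value from the t-distribution with 5 df = 0.701658.
Step 6: alpha = 0.05. fail to reject H0.

rho = 0.1786, p = 0.701658, fail to reject H0 at alpha = 0.05.


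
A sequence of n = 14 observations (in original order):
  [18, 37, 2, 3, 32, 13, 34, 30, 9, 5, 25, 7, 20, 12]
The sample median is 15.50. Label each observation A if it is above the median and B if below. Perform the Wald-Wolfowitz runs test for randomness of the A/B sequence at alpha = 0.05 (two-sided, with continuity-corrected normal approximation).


Step 1: Compute median = 15.50; label A = above, B = below.
Labels in order: AABBABAABBABAB  (n_A = 7, n_B = 7)
Step 2: Count runs R = 10.
Step 3: Under H0 (random ordering), E[R] = 2*n_A*n_B/(n_A+n_B) + 1 = 2*7*7/14 + 1 = 8.0000.
        Var[R] = 2*n_A*n_B*(2*n_A*n_B - n_A - n_B) / ((n_A+n_B)^2 * (n_A+n_B-1)) = 8232/2548 = 3.2308.
        SD[R] = 1.7974.
Step 4: Continuity-corrected z = (R - 0.5 - E[R]) / SD[R] = (10 - 0.5 - 8.0000) / 1.7974 = 0.8345.
Step 5: Two-sided p-value via normal approximation = 2*(1 - Phi(|z|)) = 0.403986.
Step 6: alpha = 0.05. fail to reject H0.

R = 10, z = 0.8345, p = 0.403986, fail to reject H0.


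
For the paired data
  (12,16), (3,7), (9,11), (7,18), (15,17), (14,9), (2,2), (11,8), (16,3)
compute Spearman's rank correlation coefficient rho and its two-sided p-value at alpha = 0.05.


Step 1: Rank x and y separately (midranks; no ties here).
rank(x): 12->6, 3->2, 9->4, 7->3, 15->8, 14->7, 2->1, 11->5, 16->9
rank(y): 16->7, 7->3, 11->6, 18->9, 17->8, 9->5, 2->1, 8->4, 3->2
Step 2: d_i = R_x(i) - R_y(i); compute d_i^2.
  (6-7)^2=1, (2-3)^2=1, (4-6)^2=4, (3-9)^2=36, (8-8)^2=0, (7-5)^2=4, (1-1)^2=0, (5-4)^2=1, (9-2)^2=49
sum(d^2) = 96.
Step 3: rho = 1 - 6*96 / (9*(9^2 - 1)) = 1 - 576/720 = 0.200000.
Step 4: Under H0, t = rho * sqrt((n-2)/(1-rho^2)) = 0.5401 ~ t(7).
Step 5: Two-sided p-value from the t-distribution with 7 df = 0.605901.
Step 6: alpha = 0.05. fail to reject H0.

rho = 0.2000, p = 0.605901, fail to reject H0 at alpha = 0.05.


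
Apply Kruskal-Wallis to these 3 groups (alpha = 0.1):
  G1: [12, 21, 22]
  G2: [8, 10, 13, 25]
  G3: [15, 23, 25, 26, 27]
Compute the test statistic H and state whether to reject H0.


Step 1: Combine all N = 12 observations and assign midranks.
sorted (value, group, rank): (8,G2,1), (10,G2,2), (12,G1,3), (13,G2,4), (15,G3,5), (21,G1,6), (22,G1,7), (23,G3,8), (25,G2,9.5), (25,G3,9.5), (26,G3,11), (27,G3,12)
Step 2: Sum ranks within each group.
R_1 = 16 (n_1 = 3)
R_2 = 16.5 (n_2 = 4)
R_3 = 45.5 (n_3 = 5)
Step 3: H = 12/(N(N+1)) * sum(R_i^2/n_i) - 3(N+1)
     = 12/(12*13) * (16^2/3 + 16.5^2/4 + 45.5^2/5) - 3*13
     = 0.076923 * 567.446 - 39
     = 4.649679.
Step 4: Ties present; correction factor C = 1 - 6/(12^3 - 12) = 0.996503. Corrected H = 4.649679 / 0.996503 = 4.665994.
Step 5: Under H0, H ~ chi^2(2); p-value = 0.097005.
Step 6: alpha = 0.1. reject H0.

H = 4.6660, df = 2, p = 0.097005, reject H0.


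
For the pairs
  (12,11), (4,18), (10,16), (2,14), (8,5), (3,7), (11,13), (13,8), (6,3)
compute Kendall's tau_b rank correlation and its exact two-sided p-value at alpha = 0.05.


Step 1: Enumerate the 36 unordered pairs (i,j) with i<j and classify each by sign(x_j-x_i) * sign(y_j-y_i).
  (1,2):dx=-8,dy=+7->D; (1,3):dx=-2,dy=+5->D; (1,4):dx=-10,dy=+3->D; (1,5):dx=-4,dy=-6->C
  (1,6):dx=-9,dy=-4->C; (1,7):dx=-1,dy=+2->D; (1,8):dx=+1,dy=-3->D; (1,9):dx=-6,dy=-8->C
  (2,3):dx=+6,dy=-2->D; (2,4):dx=-2,dy=-4->C; (2,5):dx=+4,dy=-13->D; (2,6):dx=-1,dy=-11->C
  (2,7):dx=+7,dy=-5->D; (2,8):dx=+9,dy=-10->D; (2,9):dx=+2,dy=-15->D; (3,4):dx=-8,dy=-2->C
  (3,5):dx=-2,dy=-11->C; (3,6):dx=-7,dy=-9->C; (3,7):dx=+1,dy=-3->D; (3,8):dx=+3,dy=-8->D
  (3,9):dx=-4,dy=-13->C; (4,5):dx=+6,dy=-9->D; (4,6):dx=+1,dy=-7->D; (4,7):dx=+9,dy=-1->D
  (4,8):dx=+11,dy=-6->D; (4,9):dx=+4,dy=-11->D; (5,6):dx=-5,dy=+2->D; (5,7):dx=+3,dy=+8->C
  (5,8):dx=+5,dy=+3->C; (5,9):dx=-2,dy=-2->C; (6,7):dx=+8,dy=+6->C; (6,8):dx=+10,dy=+1->C
  (6,9):dx=+3,dy=-4->D; (7,8):dx=+2,dy=-5->D; (7,9):dx=-5,dy=-10->C; (8,9):dx=-7,dy=-5->C
Step 2: C = 16, D = 20, total pairs = 36.
Step 3: tau = (C - D)/(n(n-1)/2) = (16 - 20)/36 = -0.111111.
Step 4: Exact two-sided p-value (enumerate n! = 362880 permutations of y under H0): p = 0.761414.
Step 5: alpha = 0.05. fail to reject H0.

tau_b = -0.1111 (C=16, D=20), p = 0.761414, fail to reject H0.


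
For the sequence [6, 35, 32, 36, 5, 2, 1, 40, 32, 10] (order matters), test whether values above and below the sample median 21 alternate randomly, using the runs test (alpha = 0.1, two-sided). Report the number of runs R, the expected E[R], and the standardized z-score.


Step 1: Compute median = 21; label A = above, B = below.
Labels in order: BAAABBBAAB  (n_A = 5, n_B = 5)
Step 2: Count runs R = 5.
Step 3: Under H0 (random ordering), E[R] = 2*n_A*n_B/(n_A+n_B) + 1 = 2*5*5/10 + 1 = 6.0000.
        Var[R] = 2*n_A*n_B*(2*n_A*n_B - n_A - n_B) / ((n_A+n_B)^2 * (n_A+n_B-1)) = 2000/900 = 2.2222.
        SD[R] = 1.4907.
Step 4: Continuity-corrected z = (R + 0.5 - E[R]) / SD[R] = (5 + 0.5 - 6.0000) / 1.4907 = -0.3354.
Step 5: Two-sided p-value via normal approximation = 2*(1 - Phi(|z|)) = 0.737316.
Step 6: alpha = 0.1. fail to reject H0.

R = 5, z = -0.3354, p = 0.737316, fail to reject H0.


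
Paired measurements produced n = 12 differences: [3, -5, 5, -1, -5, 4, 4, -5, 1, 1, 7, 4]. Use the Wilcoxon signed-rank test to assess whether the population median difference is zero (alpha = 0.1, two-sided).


Step 1: Drop any zero differences (none here) and take |d_i|.
|d| = [3, 5, 5, 1, 5, 4, 4, 5, 1, 1, 7, 4]
Step 2: Midrank |d_i| (ties get averaged ranks).
ranks: |3|->4, |5|->9.5, |5|->9.5, |1|->2, |5|->9.5, |4|->6, |4|->6, |5|->9.5, |1|->2, |1|->2, |7|->12, |4|->6
Step 3: Attach original signs; sum ranks with positive sign and with negative sign.
W+ = 4 + 9.5 + 6 + 6 + 2 + 2 + 12 + 6 = 47.5
W- = 9.5 + 2 + 9.5 + 9.5 = 30.5
(Check: W+ + W- = 78 should equal n(n+1)/2 = 78.)
Step 4: Test statistic W = min(W+, W-) = 30.5.
Step 5: Ties in |d|, so use the tie-corrected normal approximation.
        E[W] = n(n+1)/4 = 12*13/4 = 39.
        Tie groups: |d|=1 (t=3), |d|=4 (t=3), |d|=5 (t=4); sum(t^3 - t) = 108.
        Var[W] = n(n+1)(2n+1)/24 - sum(t^3-t)/48 = 3900/24 - 108/48 = 160.25.
        z = (W - E[W]) / sqrt(Var[W]) = (30.5 - 39) / 12.6590 = -0.6715.
        Two-sided p = 2*Phi(z) = 0.501928.
Step 6: alpha = 0.1. fail to reject H0.

W+ = 47.5, W- = 30.5, W = min = 30.5, p = 0.501928, fail to reject H0.


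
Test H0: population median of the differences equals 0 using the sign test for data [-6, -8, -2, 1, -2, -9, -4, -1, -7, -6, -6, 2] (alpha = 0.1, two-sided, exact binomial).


Step 1: Discard zero differences. Original n = 12; n_eff = number of nonzero differences = 12.
Nonzero differences (with sign): -6, -8, -2, +1, -2, -9, -4, -1, -7, -6, -6, +2
Step 2: Count signs: positive = 2, negative = 10.
Step 3: Under H0: P(positive) = 0.5, so the number of positives S ~ Bin(12, 0.5).
Step 4: Two-sided exact p-value = sum of Bin(12,0.5) probabilities at or below the observed probability = 0.038574.
Step 5: alpha = 0.1. reject H0.

n_eff = 12, pos = 2, neg = 10, p = 0.038574, reject H0.


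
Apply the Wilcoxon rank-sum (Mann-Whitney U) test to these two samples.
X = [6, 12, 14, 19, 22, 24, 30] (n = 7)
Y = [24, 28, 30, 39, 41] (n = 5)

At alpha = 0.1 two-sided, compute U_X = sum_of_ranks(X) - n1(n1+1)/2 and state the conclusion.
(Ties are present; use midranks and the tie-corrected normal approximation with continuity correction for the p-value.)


Step 1: Combine and sort all 12 observations; assign midranks.
sorted (value, group): (6,X), (12,X), (14,X), (19,X), (22,X), (24,X), (24,Y), (28,Y), (30,X), (30,Y), (39,Y), (41,Y)
ranks: 6->1, 12->2, 14->3, 19->4, 22->5, 24->6.5, 24->6.5, 28->8, 30->9.5, 30->9.5, 39->11, 41->12
Step 2: Rank sum for X: R1 = 1 + 2 + 3 + 4 + 5 + 6.5 + 9.5 = 31.
Step 3: U_X = R1 - n1(n1+1)/2 = 31 - 7*8/2 = 31 - 28 = 3.
       U_Y = n1*n2 - U_X = 35 - 3 = 32.
Step 4: Ties are present, so use the tie-corrected normal approximation (with continuity correction) for the p-value.
Step 5: p-value = 0.022514; compare to alpha = 0.1. reject H0.

U_X = 3, p = 0.022514, reject H0 at alpha = 0.1.


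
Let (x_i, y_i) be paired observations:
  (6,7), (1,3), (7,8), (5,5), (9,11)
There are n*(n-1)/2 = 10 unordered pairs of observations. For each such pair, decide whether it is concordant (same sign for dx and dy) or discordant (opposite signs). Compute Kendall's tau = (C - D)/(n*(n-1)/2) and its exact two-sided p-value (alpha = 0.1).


Step 1: Enumerate the 10 unordered pairs (i,j) with i<j and classify each by sign(x_j-x_i) * sign(y_j-y_i).
  (1,2):dx=-5,dy=-4->C; (1,3):dx=+1,dy=+1->C; (1,4):dx=-1,dy=-2->C; (1,5):dx=+3,dy=+4->C
  (2,3):dx=+6,dy=+5->C; (2,4):dx=+4,dy=+2->C; (2,5):dx=+8,dy=+8->C; (3,4):dx=-2,dy=-3->C
  (3,5):dx=+2,dy=+3->C; (4,5):dx=+4,dy=+6->C
Step 2: C = 10, D = 0, total pairs = 10.
Step 3: tau = (C - D)/(n(n-1)/2) = (10 - 0)/10 = 1.000000.
Step 4: Exact two-sided p-value (enumerate n! = 120 permutations of y under H0): p = 0.016667.
Step 5: alpha = 0.1. reject H0.

tau_b = 1.0000 (C=10, D=0), p = 0.016667, reject H0.


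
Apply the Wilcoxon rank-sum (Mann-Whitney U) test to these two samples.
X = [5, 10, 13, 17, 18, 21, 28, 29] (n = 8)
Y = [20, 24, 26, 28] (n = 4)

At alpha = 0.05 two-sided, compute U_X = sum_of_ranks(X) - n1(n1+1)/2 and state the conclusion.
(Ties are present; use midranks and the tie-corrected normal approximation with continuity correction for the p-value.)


Step 1: Combine and sort all 12 observations; assign midranks.
sorted (value, group): (5,X), (10,X), (13,X), (17,X), (18,X), (20,Y), (21,X), (24,Y), (26,Y), (28,X), (28,Y), (29,X)
ranks: 5->1, 10->2, 13->3, 17->4, 18->5, 20->6, 21->7, 24->8, 26->9, 28->10.5, 28->10.5, 29->12
Step 2: Rank sum for X: R1 = 1 + 2 + 3 + 4 + 5 + 7 + 10.5 + 12 = 44.5.
Step 3: U_X = R1 - n1(n1+1)/2 = 44.5 - 8*9/2 = 44.5 - 36 = 8.5.
       U_Y = n1*n2 - U_X = 32 - 8.5 = 23.5.
Step 4: Ties are present, so use the tie-corrected normal approximation (with continuity correction) for the p-value.
Step 5: p-value = 0.233663; compare to alpha = 0.05. fail to reject H0.

U_X = 8.5, p = 0.233663, fail to reject H0 at alpha = 0.05.


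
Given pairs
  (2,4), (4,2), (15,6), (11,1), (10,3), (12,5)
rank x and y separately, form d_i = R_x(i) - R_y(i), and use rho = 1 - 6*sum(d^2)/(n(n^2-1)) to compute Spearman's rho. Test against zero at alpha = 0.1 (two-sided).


Step 1: Rank x and y separately (midranks; no ties here).
rank(x): 2->1, 4->2, 15->6, 11->4, 10->3, 12->5
rank(y): 4->4, 2->2, 6->6, 1->1, 3->3, 5->5
Step 2: d_i = R_x(i) - R_y(i); compute d_i^2.
  (1-4)^2=9, (2-2)^2=0, (6-6)^2=0, (4-1)^2=9, (3-3)^2=0, (5-5)^2=0
sum(d^2) = 18.
Step 3: rho = 1 - 6*18 / (6*(6^2 - 1)) = 1 - 108/210 = 0.485714.
Step 4: Under H0, t = rho * sqrt((n-2)/(1-rho^2)) = 1.1113 ~ t(4).
Step 5: Two-sided p-value from the t-distribution with 4 df = 0.328723.
Step 6: alpha = 0.1. fail to reject H0.

rho = 0.4857, p = 0.328723, fail to reject H0 at alpha = 0.1.


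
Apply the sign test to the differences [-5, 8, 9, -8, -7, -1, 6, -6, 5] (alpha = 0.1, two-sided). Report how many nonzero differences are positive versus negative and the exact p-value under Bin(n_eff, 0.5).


Step 1: Discard zero differences. Original n = 9; n_eff = number of nonzero differences = 9.
Nonzero differences (with sign): -5, +8, +9, -8, -7, -1, +6, -6, +5
Step 2: Count signs: positive = 4, negative = 5.
Step 3: Under H0: P(positive) = 0.5, so the number of positives S ~ Bin(9, 0.5).
Step 4: Two-sided exact p-value = sum of Bin(9,0.5) probabilities at or below the observed probability = 1.000000.
Step 5: alpha = 0.1. fail to reject H0.

n_eff = 9, pos = 4, neg = 5, p = 1.000000, fail to reject H0.


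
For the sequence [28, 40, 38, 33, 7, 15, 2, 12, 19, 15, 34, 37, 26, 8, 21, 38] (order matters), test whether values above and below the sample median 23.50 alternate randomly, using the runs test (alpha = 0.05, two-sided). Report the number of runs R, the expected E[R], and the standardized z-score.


Step 1: Compute median = 23.50; label A = above, B = below.
Labels in order: AAAABBBBBBAAABBA  (n_A = 8, n_B = 8)
Step 2: Count runs R = 5.
Step 3: Under H0 (random ordering), E[R] = 2*n_A*n_B/(n_A+n_B) + 1 = 2*8*8/16 + 1 = 9.0000.
        Var[R] = 2*n_A*n_B*(2*n_A*n_B - n_A - n_B) / ((n_A+n_B)^2 * (n_A+n_B-1)) = 14336/3840 = 3.7333.
        SD[R] = 1.9322.
Step 4: Continuity-corrected z = (R + 0.5 - E[R]) / SD[R] = (5 + 0.5 - 9.0000) / 1.9322 = -1.8114.
Step 5: Two-sided p-value via normal approximation = 2*(1 - Phi(|z|)) = 0.070076.
Step 6: alpha = 0.05. fail to reject H0.

R = 5, z = -1.8114, p = 0.070076, fail to reject H0.


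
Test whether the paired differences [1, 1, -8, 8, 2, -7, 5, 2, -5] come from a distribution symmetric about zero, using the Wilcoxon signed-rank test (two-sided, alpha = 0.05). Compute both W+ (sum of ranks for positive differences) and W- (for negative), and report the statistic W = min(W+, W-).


Step 1: Drop any zero differences (none here) and take |d_i|.
|d| = [1, 1, 8, 8, 2, 7, 5, 2, 5]
Step 2: Midrank |d_i| (ties get averaged ranks).
ranks: |1|->1.5, |1|->1.5, |8|->8.5, |8|->8.5, |2|->3.5, |7|->7, |5|->5.5, |2|->3.5, |5|->5.5
Step 3: Attach original signs; sum ranks with positive sign and with negative sign.
W+ = 1.5 + 1.5 + 8.5 + 3.5 + 5.5 + 3.5 = 24
W- = 8.5 + 7 + 5.5 = 21
(Check: W+ + W- = 45 should equal n(n+1)/2 = 45.)
Step 4: Test statistic W = min(W+, W-) = 21.
Step 5: Ties in |d|, so use the tie-corrected normal approximation.
        E[W] = n(n+1)/4 = 9*10/4 = 22.5.
        Tie groups: |d|=1 (t=2), |d|=2 (t=2), |d|=5 (t=2), |d|=8 (t=2); sum(t^3 - t) = 24.
        Var[W] = n(n+1)(2n+1)/24 - sum(t^3-t)/48 = 1710/24 - 24/48 = 70.75.
        z = (W - E[W]) / sqrt(Var[W]) = (21 - 22.5) / 8.4113 = -0.1783.
        Two-sided p = 2*Phi(z) = 0.858463.
Step 6: alpha = 0.05. fail to reject H0.

W+ = 24, W- = 21, W = min = 21, p = 0.858463, fail to reject H0.


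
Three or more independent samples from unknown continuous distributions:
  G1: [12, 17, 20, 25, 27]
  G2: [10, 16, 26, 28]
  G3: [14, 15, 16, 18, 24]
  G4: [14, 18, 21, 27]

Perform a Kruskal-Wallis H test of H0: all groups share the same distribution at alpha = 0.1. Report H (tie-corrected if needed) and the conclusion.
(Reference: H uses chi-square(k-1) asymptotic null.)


Step 1: Combine all N = 18 observations and assign midranks.
sorted (value, group, rank): (10,G2,1), (12,G1,2), (14,G3,3.5), (14,G4,3.5), (15,G3,5), (16,G2,6.5), (16,G3,6.5), (17,G1,8), (18,G3,9.5), (18,G4,9.5), (20,G1,11), (21,G4,12), (24,G3,13), (25,G1,14), (26,G2,15), (27,G1,16.5), (27,G4,16.5), (28,G2,18)
Step 2: Sum ranks within each group.
R_1 = 51.5 (n_1 = 5)
R_2 = 40.5 (n_2 = 4)
R_3 = 37.5 (n_3 = 5)
R_4 = 41.5 (n_4 = 4)
Step 3: H = 12/(N(N+1)) * sum(R_i^2/n_i) - 3(N+1)
     = 12/(18*19) * (51.5^2/5 + 40.5^2/4 + 37.5^2/5 + 41.5^2/4) - 3*19
     = 0.035088 * 1652.33 - 57
     = 0.976316.
Step 4: Ties present; correction factor C = 1 - 24/(18^3 - 18) = 0.995872. Corrected H = 0.976316 / 0.995872 = 0.980363.
Step 5: Under H0, H ~ chi^2(3); p-value = 0.806003.
Step 6: alpha = 0.1. fail to reject H0.

H = 0.9804, df = 3, p = 0.806003, fail to reject H0.


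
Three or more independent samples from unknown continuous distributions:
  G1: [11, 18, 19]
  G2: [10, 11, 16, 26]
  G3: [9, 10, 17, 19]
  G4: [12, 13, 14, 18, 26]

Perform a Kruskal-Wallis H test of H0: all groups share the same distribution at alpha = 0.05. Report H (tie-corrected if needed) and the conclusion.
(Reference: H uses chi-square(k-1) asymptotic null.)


Step 1: Combine all N = 16 observations and assign midranks.
sorted (value, group, rank): (9,G3,1), (10,G2,2.5), (10,G3,2.5), (11,G1,4.5), (11,G2,4.5), (12,G4,6), (13,G4,7), (14,G4,8), (16,G2,9), (17,G3,10), (18,G1,11.5), (18,G4,11.5), (19,G1,13.5), (19,G3,13.5), (26,G2,15.5), (26,G4,15.5)
Step 2: Sum ranks within each group.
R_1 = 29.5 (n_1 = 3)
R_2 = 31.5 (n_2 = 4)
R_3 = 27 (n_3 = 4)
R_4 = 48 (n_4 = 5)
Step 3: H = 12/(N(N+1)) * sum(R_i^2/n_i) - 3(N+1)
     = 12/(16*17) * (29.5^2/3 + 31.5^2/4 + 27^2/4 + 48^2/5) - 3*17
     = 0.044118 * 1181.2 - 51
     = 1.111581.
Step 4: Ties present; correction factor C = 1 - 30/(16^3 - 16) = 0.992647. Corrected H = 1.111581 / 0.992647 = 1.119815.
Step 5: Under H0, H ~ chi^2(3); p-value = 0.772293.
Step 6: alpha = 0.05. fail to reject H0.

H = 1.1198, df = 3, p = 0.772293, fail to reject H0.


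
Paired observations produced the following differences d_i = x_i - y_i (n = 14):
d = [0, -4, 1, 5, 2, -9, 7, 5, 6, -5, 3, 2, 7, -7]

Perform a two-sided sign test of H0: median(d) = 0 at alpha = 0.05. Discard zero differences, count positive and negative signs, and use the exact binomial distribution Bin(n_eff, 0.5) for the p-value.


Step 1: Discard zero differences. Original n = 14; n_eff = number of nonzero differences = 13.
Nonzero differences (with sign): -4, +1, +5, +2, -9, +7, +5, +6, -5, +3, +2, +7, -7
Step 2: Count signs: positive = 9, negative = 4.
Step 3: Under H0: P(positive) = 0.5, so the number of positives S ~ Bin(13, 0.5).
Step 4: Two-sided exact p-value = sum of Bin(13,0.5) probabilities at or below the observed probability = 0.266846.
Step 5: alpha = 0.05. fail to reject H0.

n_eff = 13, pos = 9, neg = 4, p = 0.266846, fail to reject H0.


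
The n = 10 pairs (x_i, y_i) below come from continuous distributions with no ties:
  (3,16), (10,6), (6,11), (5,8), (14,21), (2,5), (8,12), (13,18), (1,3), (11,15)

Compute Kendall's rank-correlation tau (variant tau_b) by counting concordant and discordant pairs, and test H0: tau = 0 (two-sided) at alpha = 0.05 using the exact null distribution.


Step 1: Enumerate the 45 unordered pairs (i,j) with i<j and classify each by sign(x_j-x_i) * sign(y_j-y_i).
  (1,2):dx=+7,dy=-10->D; (1,3):dx=+3,dy=-5->D; (1,4):dx=+2,dy=-8->D; (1,5):dx=+11,dy=+5->C
  (1,6):dx=-1,dy=-11->C; (1,7):dx=+5,dy=-4->D; (1,8):dx=+10,dy=+2->C; (1,9):dx=-2,dy=-13->C
  (1,10):dx=+8,dy=-1->D; (2,3):dx=-4,dy=+5->D; (2,4):dx=-5,dy=+2->D; (2,5):dx=+4,dy=+15->C
  (2,6):dx=-8,dy=-1->C; (2,7):dx=-2,dy=+6->D; (2,8):dx=+3,dy=+12->C; (2,9):dx=-9,dy=-3->C
  (2,10):dx=+1,dy=+9->C; (3,4):dx=-1,dy=-3->C; (3,5):dx=+8,dy=+10->C; (3,6):dx=-4,dy=-6->C
  (3,7):dx=+2,dy=+1->C; (3,8):dx=+7,dy=+7->C; (3,9):dx=-5,dy=-8->C; (3,10):dx=+5,dy=+4->C
  (4,5):dx=+9,dy=+13->C; (4,6):dx=-3,dy=-3->C; (4,7):dx=+3,dy=+4->C; (4,8):dx=+8,dy=+10->C
  (4,9):dx=-4,dy=-5->C; (4,10):dx=+6,dy=+7->C; (5,6):dx=-12,dy=-16->C; (5,7):dx=-6,dy=-9->C
  (5,8):dx=-1,dy=-3->C; (5,9):dx=-13,dy=-18->C; (5,10):dx=-3,dy=-6->C; (6,7):dx=+6,dy=+7->C
  (6,8):dx=+11,dy=+13->C; (6,9):dx=-1,dy=-2->C; (6,10):dx=+9,dy=+10->C; (7,8):dx=+5,dy=+6->C
  (7,9):dx=-7,dy=-9->C; (7,10):dx=+3,dy=+3->C; (8,9):dx=-12,dy=-15->C; (8,10):dx=-2,dy=-3->C
  (9,10):dx=+10,dy=+12->C
Step 2: C = 37, D = 8, total pairs = 45.
Step 3: tau = (C - D)/(n(n-1)/2) = (37 - 8)/45 = 0.644444.
Step 4: Exact two-sided p-value (enumerate n! = 3628800 permutations of y under H0): p = 0.009148.
Step 5: alpha = 0.05. reject H0.

tau_b = 0.6444 (C=37, D=8), p = 0.009148, reject H0.


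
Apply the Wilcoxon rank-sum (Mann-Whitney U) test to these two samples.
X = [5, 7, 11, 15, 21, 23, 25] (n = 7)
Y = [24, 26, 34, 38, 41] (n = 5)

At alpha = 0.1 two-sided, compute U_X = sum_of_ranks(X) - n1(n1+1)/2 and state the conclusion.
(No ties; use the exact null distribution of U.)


Step 1: Combine and sort all 12 observations; assign midranks.
sorted (value, group): (5,X), (7,X), (11,X), (15,X), (21,X), (23,X), (24,Y), (25,X), (26,Y), (34,Y), (38,Y), (41,Y)
ranks: 5->1, 7->2, 11->3, 15->4, 21->5, 23->6, 24->7, 25->8, 26->9, 34->10, 38->11, 41->12
Step 2: Rank sum for X: R1 = 1 + 2 + 3 + 4 + 5 + 6 + 8 = 29.
Step 3: U_X = R1 - n1(n1+1)/2 = 29 - 7*8/2 = 29 - 28 = 1.
       U_Y = n1*n2 - U_X = 35 - 1 = 34.
Step 4: No ties, so the exact null distribution of U (based on enumerating the C(12,7) = 792 equally likely rank assignments) gives the two-sided p-value.
Step 5: p-value = 0.005051; compare to alpha = 0.1. reject H0.

U_X = 1, p = 0.005051, reject H0 at alpha = 0.1.


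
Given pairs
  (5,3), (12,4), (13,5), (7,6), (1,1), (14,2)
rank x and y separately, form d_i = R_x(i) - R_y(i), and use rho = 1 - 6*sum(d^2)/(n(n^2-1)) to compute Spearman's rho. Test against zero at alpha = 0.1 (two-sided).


Step 1: Rank x and y separately (midranks; no ties here).
rank(x): 5->2, 12->4, 13->5, 7->3, 1->1, 14->6
rank(y): 3->3, 4->4, 5->5, 6->6, 1->1, 2->2
Step 2: d_i = R_x(i) - R_y(i); compute d_i^2.
  (2-3)^2=1, (4-4)^2=0, (5-5)^2=0, (3-6)^2=9, (1-1)^2=0, (6-2)^2=16
sum(d^2) = 26.
Step 3: rho = 1 - 6*26 / (6*(6^2 - 1)) = 1 - 156/210 = 0.257143.
Step 4: Under H0, t = rho * sqrt((n-2)/(1-rho^2)) = 0.5322 ~ t(4).
Step 5: Two-sided p-value from the t-distribution with 4 df = 0.622787.
Step 6: alpha = 0.1. fail to reject H0.

rho = 0.2571, p = 0.622787, fail to reject H0 at alpha = 0.1.


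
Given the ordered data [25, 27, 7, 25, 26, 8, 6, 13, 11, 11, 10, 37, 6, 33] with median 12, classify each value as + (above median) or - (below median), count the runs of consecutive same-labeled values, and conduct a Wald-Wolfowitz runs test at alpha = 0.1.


Step 1: Compute median = 12; label A = above, B = below.
Labels in order: AABAABBABBBABA  (n_A = 7, n_B = 7)
Step 2: Count runs R = 9.
Step 3: Under H0 (random ordering), E[R] = 2*n_A*n_B/(n_A+n_B) + 1 = 2*7*7/14 + 1 = 8.0000.
        Var[R] = 2*n_A*n_B*(2*n_A*n_B - n_A - n_B) / ((n_A+n_B)^2 * (n_A+n_B-1)) = 8232/2548 = 3.2308.
        SD[R] = 1.7974.
Step 4: Continuity-corrected z = (R - 0.5 - E[R]) / SD[R] = (9 - 0.5 - 8.0000) / 1.7974 = 0.2782.
Step 5: Two-sided p-value via normal approximation = 2*(1 - Phi(|z|)) = 0.780879.
Step 6: alpha = 0.1. fail to reject H0.

R = 9, z = 0.2782, p = 0.780879, fail to reject H0.


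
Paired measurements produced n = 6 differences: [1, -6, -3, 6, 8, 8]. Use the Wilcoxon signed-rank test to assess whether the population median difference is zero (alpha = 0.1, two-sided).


Step 1: Drop any zero differences (none here) and take |d_i|.
|d| = [1, 6, 3, 6, 8, 8]
Step 2: Midrank |d_i| (ties get averaged ranks).
ranks: |1|->1, |6|->3.5, |3|->2, |6|->3.5, |8|->5.5, |8|->5.5
Step 3: Attach original signs; sum ranks with positive sign and with negative sign.
W+ = 1 + 3.5 + 5.5 + 5.5 = 15.5
W- = 3.5 + 2 = 5.5
(Check: W+ + W- = 21 should equal n(n+1)/2 = 21.)
Step 4: Test statistic W = min(W+, W-) = 5.5.
Step 5: Ties in |d|, so use the tie-corrected normal approximation.
        E[W] = n(n+1)/4 = 6*7/4 = 10.5.
        Tie groups: |d|=6 (t=2), |d|=8 (t=2); sum(t^3 - t) = 12.
        Var[W] = n(n+1)(2n+1)/24 - sum(t^3-t)/48 = 546/24 - 12/48 = 22.5.
        z = (W - E[W]) / sqrt(Var[W]) = (5.5 - 10.5) / 4.7434 = -1.0541.
        Two-sided p = 2*Phi(z) = 0.291841.
Step 6: alpha = 0.1. fail to reject H0.

W+ = 15.5, W- = 5.5, W = min = 5.5, p = 0.291841, fail to reject H0.


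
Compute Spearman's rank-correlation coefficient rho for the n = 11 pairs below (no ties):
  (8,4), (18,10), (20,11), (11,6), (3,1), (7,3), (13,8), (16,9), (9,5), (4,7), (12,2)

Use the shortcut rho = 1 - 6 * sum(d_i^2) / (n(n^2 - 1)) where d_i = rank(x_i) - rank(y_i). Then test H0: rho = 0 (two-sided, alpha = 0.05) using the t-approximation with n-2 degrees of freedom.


Step 1: Rank x and y separately (midranks; no ties here).
rank(x): 8->4, 18->10, 20->11, 11->6, 3->1, 7->3, 13->8, 16->9, 9->5, 4->2, 12->7
rank(y): 4->4, 10->10, 11->11, 6->6, 1->1, 3->3, 8->8, 9->9, 5->5, 7->7, 2->2
Step 2: d_i = R_x(i) - R_y(i); compute d_i^2.
  (4-4)^2=0, (10-10)^2=0, (11-11)^2=0, (6-6)^2=0, (1-1)^2=0, (3-3)^2=0, (8-8)^2=0, (9-9)^2=0, (5-5)^2=0, (2-7)^2=25, (7-2)^2=25
sum(d^2) = 50.
Step 3: rho = 1 - 6*50 / (11*(11^2 - 1)) = 1 - 300/1320 = 0.772727.
Step 4: Under H0, t = rho * sqrt((n-2)/(1-rho^2)) = 3.6522 ~ t(9).
Step 5: Two-sided p-value from the t-distribution with 9 df = 0.005299.
Step 6: alpha = 0.05. reject H0.

rho = 0.7727, p = 0.005299, reject H0 at alpha = 0.05.


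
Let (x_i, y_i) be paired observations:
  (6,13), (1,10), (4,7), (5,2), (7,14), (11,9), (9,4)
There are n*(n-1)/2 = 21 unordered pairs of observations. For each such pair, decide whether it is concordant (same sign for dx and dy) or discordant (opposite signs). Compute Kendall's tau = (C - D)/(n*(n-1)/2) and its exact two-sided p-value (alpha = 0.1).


Step 1: Enumerate the 21 unordered pairs (i,j) with i<j and classify each by sign(x_j-x_i) * sign(y_j-y_i).
  (1,2):dx=-5,dy=-3->C; (1,3):dx=-2,dy=-6->C; (1,4):dx=-1,dy=-11->C; (1,5):dx=+1,dy=+1->C
  (1,6):dx=+5,dy=-4->D; (1,7):dx=+3,dy=-9->D; (2,3):dx=+3,dy=-3->D; (2,4):dx=+4,dy=-8->D
  (2,5):dx=+6,dy=+4->C; (2,6):dx=+10,dy=-1->D; (2,7):dx=+8,dy=-6->D; (3,4):dx=+1,dy=-5->D
  (3,5):dx=+3,dy=+7->C; (3,6):dx=+7,dy=+2->C; (3,7):dx=+5,dy=-3->D; (4,5):dx=+2,dy=+12->C
  (4,6):dx=+6,dy=+7->C; (4,7):dx=+4,dy=+2->C; (5,6):dx=+4,dy=-5->D; (5,7):dx=+2,dy=-10->D
  (6,7):dx=-2,dy=-5->C
Step 2: C = 11, D = 10, total pairs = 21.
Step 3: tau = (C - D)/(n(n-1)/2) = (11 - 10)/21 = 0.047619.
Step 4: Exact two-sided p-value (enumerate n! = 5040 permutations of y under H0): p = 1.000000.
Step 5: alpha = 0.1. fail to reject H0.

tau_b = 0.0476 (C=11, D=10), p = 1.000000, fail to reject H0.


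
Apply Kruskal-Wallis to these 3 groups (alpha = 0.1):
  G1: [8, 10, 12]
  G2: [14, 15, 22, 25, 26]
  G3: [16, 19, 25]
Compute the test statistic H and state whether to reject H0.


Step 1: Combine all N = 11 observations and assign midranks.
sorted (value, group, rank): (8,G1,1), (10,G1,2), (12,G1,3), (14,G2,4), (15,G2,5), (16,G3,6), (19,G3,7), (22,G2,8), (25,G2,9.5), (25,G3,9.5), (26,G2,11)
Step 2: Sum ranks within each group.
R_1 = 6 (n_1 = 3)
R_2 = 37.5 (n_2 = 5)
R_3 = 22.5 (n_3 = 3)
Step 3: H = 12/(N(N+1)) * sum(R_i^2/n_i) - 3(N+1)
     = 12/(11*12) * (6^2/3 + 37.5^2/5 + 22.5^2/3) - 3*12
     = 0.090909 * 462 - 36
     = 6.000000.
Step 4: Ties present; correction factor C = 1 - 6/(11^3 - 11) = 0.995455. Corrected H = 6.000000 / 0.995455 = 6.027397.
Step 5: Under H0, H ~ chi^2(2); p-value = 0.049110.
Step 6: alpha = 0.1. reject H0.

H = 6.0274, df = 2, p = 0.049110, reject H0.


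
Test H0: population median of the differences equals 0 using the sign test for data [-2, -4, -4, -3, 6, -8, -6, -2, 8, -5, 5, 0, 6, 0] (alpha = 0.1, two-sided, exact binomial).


Step 1: Discard zero differences. Original n = 14; n_eff = number of nonzero differences = 12.
Nonzero differences (with sign): -2, -4, -4, -3, +6, -8, -6, -2, +8, -5, +5, +6
Step 2: Count signs: positive = 4, negative = 8.
Step 3: Under H0: P(positive) = 0.5, so the number of positives S ~ Bin(12, 0.5).
Step 4: Two-sided exact p-value = sum of Bin(12,0.5) probabilities at or below the observed probability = 0.387695.
Step 5: alpha = 0.1. fail to reject H0.

n_eff = 12, pos = 4, neg = 8, p = 0.387695, fail to reject H0.


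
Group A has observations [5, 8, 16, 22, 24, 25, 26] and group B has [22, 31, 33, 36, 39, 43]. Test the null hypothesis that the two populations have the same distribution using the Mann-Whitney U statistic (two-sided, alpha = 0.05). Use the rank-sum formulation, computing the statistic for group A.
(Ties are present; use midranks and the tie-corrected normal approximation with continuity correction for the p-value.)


Step 1: Combine and sort all 13 observations; assign midranks.
sorted (value, group): (5,X), (8,X), (16,X), (22,X), (22,Y), (24,X), (25,X), (26,X), (31,Y), (33,Y), (36,Y), (39,Y), (43,Y)
ranks: 5->1, 8->2, 16->3, 22->4.5, 22->4.5, 24->6, 25->7, 26->8, 31->9, 33->10, 36->11, 39->12, 43->13
Step 2: Rank sum for X: R1 = 1 + 2 + 3 + 4.5 + 6 + 7 + 8 = 31.5.
Step 3: U_X = R1 - n1(n1+1)/2 = 31.5 - 7*8/2 = 31.5 - 28 = 3.5.
       U_Y = n1*n2 - U_X = 42 - 3.5 = 38.5.
Step 4: Ties are present, so use the tie-corrected normal approximation (with continuity correction) for the p-value.
Step 5: p-value = 0.015019; compare to alpha = 0.05. reject H0.

U_X = 3.5, p = 0.015019, reject H0 at alpha = 0.05.


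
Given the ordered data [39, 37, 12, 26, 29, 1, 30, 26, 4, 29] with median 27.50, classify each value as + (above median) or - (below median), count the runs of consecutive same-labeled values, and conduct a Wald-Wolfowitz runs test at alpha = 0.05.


Step 1: Compute median = 27.50; label A = above, B = below.
Labels in order: AABBABABBA  (n_A = 5, n_B = 5)
Step 2: Count runs R = 7.
Step 3: Under H0 (random ordering), E[R] = 2*n_A*n_B/(n_A+n_B) + 1 = 2*5*5/10 + 1 = 6.0000.
        Var[R] = 2*n_A*n_B*(2*n_A*n_B - n_A - n_B) / ((n_A+n_B)^2 * (n_A+n_B-1)) = 2000/900 = 2.2222.
        SD[R] = 1.4907.
Step 4: Continuity-corrected z = (R - 0.5 - E[R]) / SD[R] = (7 - 0.5 - 6.0000) / 1.4907 = 0.3354.
Step 5: Two-sided p-value via normal approximation = 2*(1 - Phi(|z|)) = 0.737316.
Step 6: alpha = 0.05. fail to reject H0.

R = 7, z = 0.3354, p = 0.737316, fail to reject H0.


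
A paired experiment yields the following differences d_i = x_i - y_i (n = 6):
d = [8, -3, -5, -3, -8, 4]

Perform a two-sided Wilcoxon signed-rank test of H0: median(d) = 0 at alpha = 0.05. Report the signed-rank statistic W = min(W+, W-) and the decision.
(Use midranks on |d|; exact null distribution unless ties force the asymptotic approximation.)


Step 1: Drop any zero differences (none here) and take |d_i|.
|d| = [8, 3, 5, 3, 8, 4]
Step 2: Midrank |d_i| (ties get averaged ranks).
ranks: |8|->5.5, |3|->1.5, |5|->4, |3|->1.5, |8|->5.5, |4|->3
Step 3: Attach original signs; sum ranks with positive sign and with negative sign.
W+ = 5.5 + 3 = 8.5
W- = 1.5 + 4 + 1.5 + 5.5 = 12.5
(Check: W+ + W- = 21 should equal n(n+1)/2 = 21.)
Step 4: Test statistic W = min(W+, W-) = 8.5.
Step 5: Ties in |d|, so use the tie-corrected normal approximation.
        E[W] = n(n+1)/4 = 6*7/4 = 10.5.
        Tie groups: |d|=3 (t=2), |d|=8 (t=2); sum(t^3 - t) = 12.
        Var[W] = n(n+1)(2n+1)/24 - sum(t^3-t)/48 = 546/24 - 12/48 = 22.5.
        z = (W - E[W]) / sqrt(Var[W]) = (8.5 - 10.5) / 4.7434 = -0.4216.
        Two-sided p = 2*Phi(z) = 0.673290.
Step 6: alpha = 0.05. fail to reject H0.

W+ = 8.5, W- = 12.5, W = min = 8.5, p = 0.673290, fail to reject H0.


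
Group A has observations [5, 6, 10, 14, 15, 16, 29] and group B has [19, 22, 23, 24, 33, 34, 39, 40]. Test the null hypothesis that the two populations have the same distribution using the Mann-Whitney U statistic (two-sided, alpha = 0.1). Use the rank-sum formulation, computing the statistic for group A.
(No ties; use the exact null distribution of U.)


Step 1: Combine and sort all 15 observations; assign midranks.
sorted (value, group): (5,X), (6,X), (10,X), (14,X), (15,X), (16,X), (19,Y), (22,Y), (23,Y), (24,Y), (29,X), (33,Y), (34,Y), (39,Y), (40,Y)
ranks: 5->1, 6->2, 10->3, 14->4, 15->5, 16->6, 19->7, 22->8, 23->9, 24->10, 29->11, 33->12, 34->13, 39->14, 40->15
Step 2: Rank sum for X: R1 = 1 + 2 + 3 + 4 + 5 + 6 + 11 = 32.
Step 3: U_X = R1 - n1(n1+1)/2 = 32 - 7*8/2 = 32 - 28 = 4.
       U_Y = n1*n2 - U_X = 56 - 4 = 52.
Step 4: No ties, so the exact null distribution of U (based on enumerating the C(15,7) = 6435 equally likely rank assignments) gives the two-sided p-value.
Step 5: p-value = 0.003730; compare to alpha = 0.1. reject H0.

U_X = 4, p = 0.003730, reject H0 at alpha = 0.1.
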